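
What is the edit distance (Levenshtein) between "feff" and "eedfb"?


Computing edit distance: "feff" -> "eedfb"
DP table:
           e    e    d    f    b
      0    1    2    3    4    5
  f   1    1    2    3    3    4
  e   2    1    1    2    3    4
  f   3    2    2    2    2    3
  f   4    3    3    3    2    3
Edit distance = dp[4][5] = 3

3


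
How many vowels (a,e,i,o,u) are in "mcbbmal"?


Input: mcbbmal
Checking each character:
  'm' at position 0: consonant
  'c' at position 1: consonant
  'b' at position 2: consonant
  'b' at position 3: consonant
  'm' at position 4: consonant
  'a' at position 5: vowel (running total: 1)
  'l' at position 6: consonant
Total vowels: 1

1


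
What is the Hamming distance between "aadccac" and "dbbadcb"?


Comparing "aadccac" and "dbbadcb" position by position:
  Position 0: 'a' vs 'd' => differ
  Position 1: 'a' vs 'b' => differ
  Position 2: 'd' vs 'b' => differ
  Position 3: 'c' vs 'a' => differ
  Position 4: 'c' vs 'd' => differ
  Position 5: 'a' vs 'c' => differ
  Position 6: 'c' vs 'b' => differ
Total differences (Hamming distance): 7

7


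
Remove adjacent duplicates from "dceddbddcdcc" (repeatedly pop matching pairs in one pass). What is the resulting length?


Input: dceddbddcdcc
Stack-based adjacent duplicate removal:
  Read 'd': push. Stack: d
  Read 'c': push. Stack: dc
  Read 'e': push. Stack: dce
  Read 'd': push. Stack: dced
  Read 'd': matches stack top 'd' => pop. Stack: dce
  Read 'b': push. Stack: dceb
  Read 'd': push. Stack: dcebd
  Read 'd': matches stack top 'd' => pop. Stack: dceb
  Read 'c': push. Stack: dcebc
  Read 'd': push. Stack: dcebcd
  Read 'c': push. Stack: dcebcdc
  Read 'c': matches stack top 'c' => pop. Stack: dcebcd
Final stack: "dcebcd" (length 6)

6


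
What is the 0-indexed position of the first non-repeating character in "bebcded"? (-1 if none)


Input: bebcded
Character frequencies:
  'b': 2
  'c': 1
  'd': 2
  'e': 2
Scanning left to right for freq == 1:
  Position 0 ('b'): freq=2, skip
  Position 1 ('e'): freq=2, skip
  Position 2 ('b'): freq=2, skip
  Position 3 ('c'): unique! => answer = 3

3


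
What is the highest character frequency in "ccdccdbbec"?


Input: ccdccdbbec
Character counts:
  'b': 2
  'c': 5
  'd': 2
  'e': 1
Maximum frequency: 5

5


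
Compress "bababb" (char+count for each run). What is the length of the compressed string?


Input: bababb
Runs:
  'b' x 1 => "b1"
  'a' x 1 => "a1"
  'b' x 1 => "b1"
  'a' x 1 => "a1"
  'b' x 2 => "b2"
Compressed: "b1a1b1a1b2"
Compressed length: 10

10


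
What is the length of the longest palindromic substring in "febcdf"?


Input: "febcdf"
Checking substrings for palindromes:
  No multi-char palindromic substrings found
Longest palindromic substring: "f" with length 1

1


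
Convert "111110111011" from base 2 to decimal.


Input: "111110111011" in base 2
Positional expansion:
  Digit '1' (value 1) x 2^11 = 2048
  Digit '1' (value 1) x 2^10 = 1024
  Digit '1' (value 1) x 2^9 = 512
  Digit '1' (value 1) x 2^8 = 256
  Digit '1' (value 1) x 2^7 = 128
  Digit '0' (value 0) x 2^6 = 0
  Digit '1' (value 1) x 2^5 = 32
  Digit '1' (value 1) x 2^4 = 16
  Digit '1' (value 1) x 2^3 = 8
  Digit '0' (value 0) x 2^2 = 0
  Digit '1' (value 1) x 2^1 = 2
  Digit '1' (value 1) x 2^0 = 1
Sum = 4027

4027


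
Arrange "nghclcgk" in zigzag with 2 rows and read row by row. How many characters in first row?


Zigzag "nghclcgk" into 2 rows:
Placing characters:
  'n' => row 0
  'g' => row 1
  'h' => row 0
  'c' => row 1
  'l' => row 0
  'c' => row 1
  'g' => row 0
  'k' => row 1
Rows:
  Row 0: "nhlg"
  Row 1: "gcck"
First row length: 4

4


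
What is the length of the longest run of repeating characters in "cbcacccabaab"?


Input: "cbcacccabaab"
Scanning for longest run:
  Position 1 ('b'): new char, reset run to 1
  Position 2 ('c'): new char, reset run to 1
  Position 3 ('a'): new char, reset run to 1
  Position 4 ('c'): new char, reset run to 1
  Position 5 ('c'): continues run of 'c', length=2
  Position 6 ('c'): continues run of 'c', length=3
  Position 7 ('a'): new char, reset run to 1
  Position 8 ('b'): new char, reset run to 1
  Position 9 ('a'): new char, reset run to 1
  Position 10 ('a'): continues run of 'a', length=2
  Position 11 ('b'): new char, reset run to 1
Longest run: 'c' with length 3

3


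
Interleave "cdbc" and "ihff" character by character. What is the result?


Interleaving "cdbc" and "ihff":
  Position 0: 'c' from first, 'i' from second => "ci"
  Position 1: 'd' from first, 'h' from second => "dh"
  Position 2: 'b' from first, 'f' from second => "bf"
  Position 3: 'c' from first, 'f' from second => "cf"
Result: cidhbfcf

cidhbfcf


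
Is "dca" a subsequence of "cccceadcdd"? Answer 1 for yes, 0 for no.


Check if "dca" is a subsequence of "cccceadcdd"
Greedy scan:
  Position 0 ('c'): no match needed
  Position 1 ('c'): no match needed
  Position 2 ('c'): no match needed
  Position 3 ('c'): no match needed
  Position 4 ('e'): no match needed
  Position 5 ('a'): no match needed
  Position 6 ('d'): matches sub[0] = 'd'
  Position 7 ('c'): matches sub[1] = 'c'
  Position 8 ('d'): no match needed
  Position 9 ('d'): no match needed
Only matched 2/3 characters => not a subsequence

0


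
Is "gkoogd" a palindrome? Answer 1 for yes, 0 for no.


Input: gkoogd
Reversed: dgookg
  Compare pos 0 ('g') with pos 5 ('d'): MISMATCH
  Compare pos 1 ('k') with pos 4 ('g'): MISMATCH
  Compare pos 2 ('o') with pos 3 ('o'): match
Result: not a palindrome

0


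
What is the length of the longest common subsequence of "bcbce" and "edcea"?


LCS of "bcbce" and "edcea"
DP table:
           e    d    c    e    a
      0    0    0    0    0    0
  b   0    0    0    0    0    0
  c   0    0    0    1    1    1
  b   0    0    0    1    1    1
  c   0    0    0    1    1    1
  e   0    1    1    1    2    2
LCS length = dp[5][5] = 2

2


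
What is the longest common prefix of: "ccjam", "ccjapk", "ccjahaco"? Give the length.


Words: ccjam, ccjapk, ccjahaco
  Position 0: all 'c' => match
  Position 1: all 'c' => match
  Position 2: all 'j' => match
  Position 3: all 'a' => match
  Position 4: ('m', 'p', 'h') => mismatch, stop
LCP = "ccja" (length 4)

4


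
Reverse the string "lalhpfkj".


Input: lalhpfkj
Reading characters right to left:
  Position 7: 'j'
  Position 6: 'k'
  Position 5: 'f'
  Position 4: 'p'
  Position 3: 'h'
  Position 2: 'l'
  Position 1: 'a'
  Position 0: 'l'
Reversed: jkfphlal

jkfphlal


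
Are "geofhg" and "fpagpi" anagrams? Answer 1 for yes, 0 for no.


Strings: "geofhg", "fpagpi"
Sorted first:  efggho
Sorted second: afgipp
Differ at position 0: 'e' vs 'a' => not anagrams

0


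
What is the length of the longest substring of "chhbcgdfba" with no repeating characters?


Input: "chhbcgdfba"
Sliding window (track last position of each char):
  Position 0 ('c'): window [0,0] length 1 -- new best
  Position 1 ('h'): window [0,1] length 2 -- new best
  Position 2 ('h'): repeat (last at 1), move window start to 2
  Position 2 ('h'): window [2,2] length 1
  Position 3 ('b'): window [2,3] length 2
  Position 4 ('c'): window [2,4] length 3 -- new best
  Position 5 ('g'): window [2,5] length 4 -- new best
  Position 6 ('d'): window [2,6] length 5 -- new best
  Position 7 ('f'): window [2,7] length 6 -- new best
  Position 8 ('b'): repeat (last at 3), move window start to 4
  Position 8 ('b'): window [4,8] length 5
  Position 9 ('a'): window [4,9] length 6
Longest substring with no repeats: "hbcgdf" with length 6

6


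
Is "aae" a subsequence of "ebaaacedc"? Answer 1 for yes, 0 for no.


Check if "aae" is a subsequence of "ebaaacedc"
Greedy scan:
  Position 0 ('e'): no match needed
  Position 1 ('b'): no match needed
  Position 2 ('a'): matches sub[0] = 'a'
  Position 3 ('a'): matches sub[1] = 'a'
  Position 4 ('a'): no match needed
  Position 5 ('c'): no match needed
  Position 6 ('e'): matches sub[2] = 'e'
  Position 7 ('d'): no match needed
  Position 8 ('c'): no match needed
All 3 characters matched => is a subsequence

1


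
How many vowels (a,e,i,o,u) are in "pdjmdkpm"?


Input: pdjmdkpm
Checking each character:
  'p' at position 0: consonant
  'd' at position 1: consonant
  'j' at position 2: consonant
  'm' at position 3: consonant
  'd' at position 4: consonant
  'k' at position 5: consonant
  'p' at position 6: consonant
  'm' at position 7: consonant
Total vowels: 0

0


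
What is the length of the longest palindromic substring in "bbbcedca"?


Input: "bbbcedca"
Checking substrings for palindromes:
  [0:3] "bbb" (len 3) => palindrome
  [0:2] "bb" (len 2) => palindrome
  [1:3] "bb" (len 2) => palindrome
Longest palindromic substring: "bbb" with length 3

3


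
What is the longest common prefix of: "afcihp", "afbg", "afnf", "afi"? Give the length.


Words: afcihp, afbg, afnf, afi
  Position 0: all 'a' => match
  Position 1: all 'f' => match
  Position 2: ('c', 'b', 'n', 'i') => mismatch, stop
LCP = "af" (length 2)

2


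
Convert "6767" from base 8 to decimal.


Input: "6767" in base 8
Positional expansion:
  Digit '6' (value 6) x 8^3 = 3072
  Digit '7' (value 7) x 8^2 = 448
  Digit '6' (value 6) x 8^1 = 48
  Digit '7' (value 7) x 8^0 = 7
Sum = 3575

3575


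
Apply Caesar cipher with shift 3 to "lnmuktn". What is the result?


Caesar cipher: shift "lnmuktn" by 3
  'l' (pos 11) + 3 = pos 14 = 'o'
  'n' (pos 13) + 3 = pos 16 = 'q'
  'm' (pos 12) + 3 = pos 15 = 'p'
  'u' (pos 20) + 3 = pos 23 = 'x'
  'k' (pos 10) + 3 = pos 13 = 'n'
  't' (pos 19) + 3 = pos 22 = 'w'
  'n' (pos 13) + 3 = pos 16 = 'q'
Result: oqpxnwq

oqpxnwq


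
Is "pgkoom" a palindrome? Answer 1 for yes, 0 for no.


Input: pgkoom
Reversed: mookgp
  Compare pos 0 ('p') with pos 5 ('m'): MISMATCH
  Compare pos 1 ('g') with pos 4 ('o'): MISMATCH
  Compare pos 2 ('k') with pos 3 ('o'): MISMATCH
Result: not a palindrome

0


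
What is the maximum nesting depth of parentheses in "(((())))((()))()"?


Input: "(((())))((()))()"
Tracking depth:
  Position 0 '(': depth becomes 1
  Position 1 '(': depth becomes 2
  Position 2 '(': depth becomes 3
  Position 3 '(': depth becomes 4
  Position 4 ')': depth becomes 3
  Position 5 ')': depth becomes 2
  Position 6 ')': depth becomes 1
  Position 7 ')': depth becomes 0
  Position 8 '(': depth becomes 1
  Position 9 '(': depth becomes 2
  Position 10 '(': depth becomes 3
  Position 11 ')': depth becomes 2
  Position 12 ')': depth becomes 1
  Position 13 ')': depth becomes 0
  Position 14 '(': depth becomes 1
  Position 15 ')': depth becomes 0
Maximum depth reached: 4

4


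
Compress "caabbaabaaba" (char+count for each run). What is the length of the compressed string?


Input: caabbaabaaba
Runs:
  'c' x 1 => "c1"
  'a' x 2 => "a2"
  'b' x 2 => "b2"
  'a' x 2 => "a2"
  'b' x 1 => "b1"
  'a' x 2 => "a2"
  'b' x 1 => "b1"
  'a' x 1 => "a1"
Compressed: "c1a2b2a2b1a2b1a1"
Compressed length: 16

16


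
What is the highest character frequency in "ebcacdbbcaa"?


Input: ebcacdbbcaa
Character counts:
  'a': 3
  'b': 3
  'c': 3
  'd': 1
  'e': 1
Maximum frequency: 3

3


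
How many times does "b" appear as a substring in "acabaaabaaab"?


Searching for "b" in "acabaaabaaab"
Scanning each position:
  Position 0: "a" => no
  Position 1: "c" => no
  Position 2: "a" => no
  Position 3: "b" => MATCH
  Position 4: "a" => no
  Position 5: "a" => no
  Position 6: "a" => no
  Position 7: "b" => MATCH
  Position 8: "a" => no
  Position 9: "a" => no
  Position 10: "a" => no
  Position 11: "b" => MATCH
Total occurrences: 3

3


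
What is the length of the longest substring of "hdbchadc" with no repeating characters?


Input: "hdbchadc"
Sliding window (track last position of each char):
  Position 0 ('h'): window [0,0] length 1 -- new best
  Position 1 ('d'): window [0,1] length 2 -- new best
  Position 2 ('b'): window [0,2] length 3 -- new best
  Position 3 ('c'): window [0,3] length 4 -- new best
  Position 4 ('h'): repeat (last at 0), move window start to 1
  Position 4 ('h'): window [1,4] length 4
  Position 5 ('a'): window [1,5] length 5 -- new best
  Position 6 ('d'): repeat (last at 1), move window start to 2
  Position 6 ('d'): window [2,6] length 5
  Position 7 ('c'): repeat (last at 3), move window start to 4
  Position 7 ('c'): window [4,7] length 4
Longest substring with no repeats: "dbcha" with length 5

5


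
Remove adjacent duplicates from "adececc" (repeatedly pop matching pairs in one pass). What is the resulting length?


Input: adececc
Stack-based adjacent duplicate removal:
  Read 'a': push. Stack: a
  Read 'd': push. Stack: ad
  Read 'e': push. Stack: ade
  Read 'c': push. Stack: adec
  Read 'e': push. Stack: adece
  Read 'c': push. Stack: adecec
  Read 'c': matches stack top 'c' => pop. Stack: adece
Final stack: "adece" (length 5)

5


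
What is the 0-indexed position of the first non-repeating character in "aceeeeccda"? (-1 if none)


Input: aceeeeccda
Character frequencies:
  'a': 2
  'c': 3
  'd': 1
  'e': 4
Scanning left to right for freq == 1:
  Position 0 ('a'): freq=2, skip
  Position 1 ('c'): freq=3, skip
  Position 2 ('e'): freq=4, skip
  Position 3 ('e'): freq=4, skip
  Position 4 ('e'): freq=4, skip
  Position 5 ('e'): freq=4, skip
  Position 6 ('c'): freq=3, skip
  Position 7 ('c'): freq=3, skip
  Position 8 ('d'): unique! => answer = 8

8


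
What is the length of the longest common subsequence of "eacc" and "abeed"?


LCS of "eacc" and "abeed"
DP table:
           a    b    e    e    d
      0    0    0    0    0    0
  e   0    0    0    1    1    1
  a   0    1    1    1    1    1
  c   0    1    1    1    1    1
  c   0    1    1    1    1    1
LCS length = dp[4][5] = 1

1


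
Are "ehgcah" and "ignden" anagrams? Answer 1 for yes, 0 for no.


Strings: "ehgcah", "ignden"
Sorted first:  aceghh
Sorted second: deginn
Differ at position 0: 'a' vs 'd' => not anagrams

0


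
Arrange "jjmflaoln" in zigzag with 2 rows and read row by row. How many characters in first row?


Zigzag "jjmflaoln" into 2 rows:
Placing characters:
  'j' => row 0
  'j' => row 1
  'm' => row 0
  'f' => row 1
  'l' => row 0
  'a' => row 1
  'o' => row 0
  'l' => row 1
  'n' => row 0
Rows:
  Row 0: "jmlon"
  Row 1: "jfal"
First row length: 5

5


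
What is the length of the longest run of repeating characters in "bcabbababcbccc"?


Input: "bcabbababcbccc"
Scanning for longest run:
  Position 1 ('c'): new char, reset run to 1
  Position 2 ('a'): new char, reset run to 1
  Position 3 ('b'): new char, reset run to 1
  Position 4 ('b'): continues run of 'b', length=2
  Position 5 ('a'): new char, reset run to 1
  Position 6 ('b'): new char, reset run to 1
  Position 7 ('a'): new char, reset run to 1
  Position 8 ('b'): new char, reset run to 1
  Position 9 ('c'): new char, reset run to 1
  Position 10 ('b'): new char, reset run to 1
  Position 11 ('c'): new char, reset run to 1
  Position 12 ('c'): continues run of 'c', length=2
  Position 13 ('c'): continues run of 'c', length=3
Longest run: 'c' with length 3

3


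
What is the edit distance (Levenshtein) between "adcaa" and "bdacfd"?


Computing edit distance: "adcaa" -> "bdacfd"
DP table:
           b    d    a    c    f    d
      0    1    2    3    4    5    6
  a   1    1    2    2    3    4    5
  d   2    2    1    2    3    4    4
  c   3    3    2    2    2    3    4
  a   4    4    3    2    3    3    4
  a   5    5    4    3    3    4    4
Edit distance = dp[5][6] = 4

4


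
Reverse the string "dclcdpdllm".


Input: dclcdpdllm
Reading characters right to left:
  Position 9: 'm'
  Position 8: 'l'
  Position 7: 'l'
  Position 6: 'd'
  Position 5: 'p'
  Position 4: 'd'
  Position 3: 'c'
  Position 2: 'l'
  Position 1: 'c'
  Position 0: 'd'
Reversed: mlldpdclcd

mlldpdclcd


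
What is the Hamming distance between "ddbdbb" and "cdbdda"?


Comparing "ddbdbb" and "cdbdda" position by position:
  Position 0: 'd' vs 'c' => differ
  Position 1: 'd' vs 'd' => same
  Position 2: 'b' vs 'b' => same
  Position 3: 'd' vs 'd' => same
  Position 4: 'b' vs 'd' => differ
  Position 5: 'b' vs 'a' => differ
Total differences (Hamming distance): 3

3


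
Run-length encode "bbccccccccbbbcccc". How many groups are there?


Input: bbccccccccbbbcccc
Scanning for consecutive runs:
  Group 1: 'b' x 2 (positions 0-1)
  Group 2: 'c' x 8 (positions 2-9)
  Group 3: 'b' x 3 (positions 10-12)
  Group 4: 'c' x 4 (positions 13-16)
Total groups: 4

4


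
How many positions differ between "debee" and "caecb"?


Comparing "debee" and "caecb" position by position:
  Position 0: 'd' vs 'c' => DIFFER
  Position 1: 'e' vs 'a' => DIFFER
  Position 2: 'b' vs 'e' => DIFFER
  Position 3: 'e' vs 'c' => DIFFER
  Position 4: 'e' vs 'b' => DIFFER
Positions that differ: 5

5


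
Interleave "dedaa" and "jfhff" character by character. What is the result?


Interleaving "dedaa" and "jfhff":
  Position 0: 'd' from first, 'j' from second => "dj"
  Position 1: 'e' from first, 'f' from second => "ef"
  Position 2: 'd' from first, 'h' from second => "dh"
  Position 3: 'a' from first, 'f' from second => "af"
  Position 4: 'a' from first, 'f' from second => "af"
Result: djefdhafaf

djefdhafaf


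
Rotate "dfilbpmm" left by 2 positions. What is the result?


Input: "dfilbpmm", rotate left by 2
First 2 characters: "df"
Remaining characters: "ilbpmm"
Concatenate remaining + first: "ilbpmm" + "df" = "ilbpmmdf"

ilbpmmdf


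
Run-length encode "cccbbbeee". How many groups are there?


Input: cccbbbeee
Scanning for consecutive runs:
  Group 1: 'c' x 3 (positions 0-2)
  Group 2: 'b' x 3 (positions 3-5)
  Group 3: 'e' x 3 (positions 6-8)
Total groups: 3

3


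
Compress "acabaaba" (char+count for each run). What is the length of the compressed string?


Input: acabaaba
Runs:
  'a' x 1 => "a1"
  'c' x 1 => "c1"
  'a' x 1 => "a1"
  'b' x 1 => "b1"
  'a' x 2 => "a2"
  'b' x 1 => "b1"
  'a' x 1 => "a1"
Compressed: "a1c1a1b1a2b1a1"
Compressed length: 14

14


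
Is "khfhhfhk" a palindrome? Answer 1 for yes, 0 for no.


Input: khfhhfhk
Reversed: khfhhfhk
  Compare pos 0 ('k') with pos 7 ('k'): match
  Compare pos 1 ('h') with pos 6 ('h'): match
  Compare pos 2 ('f') with pos 5 ('f'): match
  Compare pos 3 ('h') with pos 4 ('h'): match
Result: palindrome

1


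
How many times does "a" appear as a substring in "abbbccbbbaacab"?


Searching for "a" in "abbbccbbbaacab"
Scanning each position:
  Position 0: "a" => MATCH
  Position 1: "b" => no
  Position 2: "b" => no
  Position 3: "b" => no
  Position 4: "c" => no
  Position 5: "c" => no
  Position 6: "b" => no
  Position 7: "b" => no
  Position 8: "b" => no
  Position 9: "a" => MATCH
  Position 10: "a" => MATCH
  Position 11: "c" => no
  Position 12: "a" => MATCH
  Position 13: "b" => no
Total occurrences: 4

4


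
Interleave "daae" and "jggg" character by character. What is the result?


Interleaving "daae" and "jggg":
  Position 0: 'd' from first, 'j' from second => "dj"
  Position 1: 'a' from first, 'g' from second => "ag"
  Position 2: 'a' from first, 'g' from second => "ag"
  Position 3: 'e' from first, 'g' from second => "eg"
Result: djagageg

djagageg


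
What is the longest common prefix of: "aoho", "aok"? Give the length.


Words: aoho, aok
  Position 0: all 'a' => match
  Position 1: all 'o' => match
  Position 2: ('h', 'k') => mismatch, stop
LCP = "ao" (length 2)

2


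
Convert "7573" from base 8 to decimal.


Input: "7573" in base 8
Positional expansion:
  Digit '7' (value 7) x 8^3 = 3584
  Digit '5' (value 5) x 8^2 = 320
  Digit '7' (value 7) x 8^1 = 56
  Digit '3' (value 3) x 8^0 = 3
Sum = 3963

3963


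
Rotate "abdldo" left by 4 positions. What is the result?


Input: "abdldo", rotate left by 4
First 4 characters: "abdl"
Remaining characters: "do"
Concatenate remaining + first: "do" + "abdl" = "doabdl"

doabdl


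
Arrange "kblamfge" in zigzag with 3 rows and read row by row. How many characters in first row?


Zigzag "kblamfge" into 3 rows:
Placing characters:
  'k' => row 0
  'b' => row 1
  'l' => row 2
  'a' => row 1
  'm' => row 0
  'f' => row 1
  'g' => row 2
  'e' => row 1
Rows:
  Row 0: "km"
  Row 1: "bafe"
  Row 2: "lg"
First row length: 2

2


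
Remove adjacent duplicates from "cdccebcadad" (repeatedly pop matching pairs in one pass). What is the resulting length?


Input: cdccebcadad
Stack-based adjacent duplicate removal:
  Read 'c': push. Stack: c
  Read 'd': push. Stack: cd
  Read 'c': push. Stack: cdc
  Read 'c': matches stack top 'c' => pop. Stack: cd
  Read 'e': push. Stack: cde
  Read 'b': push. Stack: cdeb
  Read 'c': push. Stack: cdebc
  Read 'a': push. Stack: cdebca
  Read 'd': push. Stack: cdebcad
  Read 'a': push. Stack: cdebcada
  Read 'd': push. Stack: cdebcadad
Final stack: "cdebcadad" (length 9)

9


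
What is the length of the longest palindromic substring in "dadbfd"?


Input: "dadbfd"
Checking substrings for palindromes:
  [0:3] "dad" (len 3) => palindrome
Longest palindromic substring: "dad" with length 3

3


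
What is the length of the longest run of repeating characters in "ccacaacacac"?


Input: "ccacaacacac"
Scanning for longest run:
  Position 1 ('c'): continues run of 'c', length=2
  Position 2 ('a'): new char, reset run to 1
  Position 3 ('c'): new char, reset run to 1
  Position 4 ('a'): new char, reset run to 1
  Position 5 ('a'): continues run of 'a', length=2
  Position 6 ('c'): new char, reset run to 1
  Position 7 ('a'): new char, reset run to 1
  Position 8 ('c'): new char, reset run to 1
  Position 9 ('a'): new char, reset run to 1
  Position 10 ('c'): new char, reset run to 1
Longest run: 'c' with length 2

2


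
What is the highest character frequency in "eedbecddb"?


Input: eedbecddb
Character counts:
  'b': 2
  'c': 1
  'd': 3
  'e': 3
Maximum frequency: 3

3


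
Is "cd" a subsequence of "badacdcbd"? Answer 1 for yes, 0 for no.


Check if "cd" is a subsequence of "badacdcbd"
Greedy scan:
  Position 0 ('b'): no match needed
  Position 1 ('a'): no match needed
  Position 2 ('d'): no match needed
  Position 3 ('a'): no match needed
  Position 4 ('c'): matches sub[0] = 'c'
  Position 5 ('d'): matches sub[1] = 'd'
  Position 6 ('c'): no match needed
  Position 7 ('b'): no match needed
  Position 8 ('d'): no match needed
All 2 characters matched => is a subsequence

1


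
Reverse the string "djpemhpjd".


Input: djpemhpjd
Reading characters right to left:
  Position 8: 'd'
  Position 7: 'j'
  Position 6: 'p'
  Position 5: 'h'
  Position 4: 'm'
  Position 3: 'e'
  Position 2: 'p'
  Position 1: 'j'
  Position 0: 'd'
Reversed: djphmepjd

djphmepjd


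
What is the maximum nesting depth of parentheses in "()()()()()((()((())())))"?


Input: "()()()()()((()((())())))"
Tracking depth:
  Position 0 '(': depth becomes 1
  Position 1 ')': depth becomes 0
  Position 2 '(': depth becomes 1
  Position 3 ')': depth becomes 0
  Position 4 '(': depth becomes 1
  Position 5 ')': depth becomes 0
  Position 6 '(': depth becomes 1
  Position 7 ')': depth becomes 0
  Position 8 '(': depth becomes 1
  Position 9 ')': depth becomes 0
  Position 10 '(': depth becomes 1
  Position 11 '(': depth becomes 2
  Position 12 '(': depth becomes 3
  Position 13 ')': depth becomes 2
  Position 14 '(': depth becomes 3
  Position 15 '(': depth becomes 4
  Position 16 '(': depth becomes 5
  Position 17 ')': depth becomes 4
  Position 18 ')': depth becomes 3
  Position 19 '(': depth becomes 4
  Position 20 ')': depth becomes 3
  Position 21 ')': depth becomes 2
  Position 22 ')': depth becomes 1
  Position 23 ')': depth becomes 0
Maximum depth reached: 5

5


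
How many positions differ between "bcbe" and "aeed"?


Comparing "bcbe" and "aeed" position by position:
  Position 0: 'b' vs 'a' => DIFFER
  Position 1: 'c' vs 'e' => DIFFER
  Position 2: 'b' vs 'e' => DIFFER
  Position 3: 'e' vs 'd' => DIFFER
Positions that differ: 4

4


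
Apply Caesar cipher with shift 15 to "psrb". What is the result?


Caesar cipher: shift "psrb" by 15
  'p' (pos 15) + 15 = pos 4 = 'e'
  's' (pos 18) + 15 = pos 7 = 'h'
  'r' (pos 17) + 15 = pos 6 = 'g'
  'b' (pos 1) + 15 = pos 16 = 'q'
Result: ehgq

ehgq


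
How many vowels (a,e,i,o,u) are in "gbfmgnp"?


Input: gbfmgnp
Checking each character:
  'g' at position 0: consonant
  'b' at position 1: consonant
  'f' at position 2: consonant
  'm' at position 3: consonant
  'g' at position 4: consonant
  'n' at position 5: consonant
  'p' at position 6: consonant
Total vowels: 0

0


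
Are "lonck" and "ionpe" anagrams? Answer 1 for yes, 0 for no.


Strings: "lonck", "ionpe"
Sorted first:  cklno
Sorted second: einop
Differ at position 0: 'c' vs 'e' => not anagrams

0


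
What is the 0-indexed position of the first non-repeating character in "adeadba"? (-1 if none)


Input: adeadba
Character frequencies:
  'a': 3
  'b': 1
  'd': 2
  'e': 1
Scanning left to right for freq == 1:
  Position 0 ('a'): freq=3, skip
  Position 1 ('d'): freq=2, skip
  Position 2 ('e'): unique! => answer = 2

2


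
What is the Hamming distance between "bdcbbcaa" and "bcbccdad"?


Comparing "bdcbbcaa" and "bcbccdad" position by position:
  Position 0: 'b' vs 'b' => same
  Position 1: 'd' vs 'c' => differ
  Position 2: 'c' vs 'b' => differ
  Position 3: 'b' vs 'c' => differ
  Position 4: 'b' vs 'c' => differ
  Position 5: 'c' vs 'd' => differ
  Position 6: 'a' vs 'a' => same
  Position 7: 'a' vs 'd' => differ
Total differences (Hamming distance): 6

6


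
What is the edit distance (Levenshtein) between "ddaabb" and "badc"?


Computing edit distance: "ddaabb" -> "badc"
DP table:
           b    a    d    c
      0    1    2    3    4
  d   1    1    2    2    3
  d   2    2    2    2    3
  a   3    3    2    3    3
  a   4    4    3    3    4
  b   5    4    4    4    4
  b   6    5    5    5    5
Edit distance = dp[6][4] = 5

5


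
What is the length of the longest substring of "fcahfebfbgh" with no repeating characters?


Input: "fcahfebfbgh"
Sliding window (track last position of each char):
  Position 0 ('f'): window [0,0] length 1 -- new best
  Position 1 ('c'): window [0,1] length 2 -- new best
  Position 2 ('a'): window [0,2] length 3 -- new best
  Position 3 ('h'): window [0,3] length 4 -- new best
  Position 4 ('f'): repeat (last at 0), move window start to 1
  Position 4 ('f'): window [1,4] length 4
  Position 5 ('e'): window [1,5] length 5 -- new best
  Position 6 ('b'): window [1,6] length 6 -- new best
  Position 7 ('f'): repeat (last at 4), move window start to 5
  Position 7 ('f'): window [5,7] length 3
  Position 8 ('b'): repeat (last at 6), move window start to 7
  Position 8 ('b'): window [7,8] length 2
  Position 9 ('g'): window [7,9] length 3
  Position 10 ('h'): window [7,10] length 4
Longest substring with no repeats: "cahfeb" with length 6

6


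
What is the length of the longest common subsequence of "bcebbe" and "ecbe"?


LCS of "bcebbe" and "ecbe"
DP table:
           e    c    b    e
      0    0    0    0    0
  b   0    0    0    1    1
  c   0    0    1    1    1
  e   0    1    1    1    2
  b   0    1    1    2    2
  b   0    1    1    2    2
  e   0    1    1    2    3
LCS length = dp[6][4] = 3

3


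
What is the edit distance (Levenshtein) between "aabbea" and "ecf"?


Computing edit distance: "aabbea" -> "ecf"
DP table:
           e    c    f
      0    1    2    3
  a   1    1    2    3
  a   2    2    2    3
  b   3    3    3    3
  b   4    4    4    4
  e   5    4    5    5
  a   6    5    5    6
Edit distance = dp[6][3] = 6

6


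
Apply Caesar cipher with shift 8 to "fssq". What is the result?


Caesar cipher: shift "fssq" by 8
  'f' (pos 5) + 8 = pos 13 = 'n'
  's' (pos 18) + 8 = pos 0 = 'a'
  's' (pos 18) + 8 = pos 0 = 'a'
  'q' (pos 16) + 8 = pos 24 = 'y'
Result: naay

naay


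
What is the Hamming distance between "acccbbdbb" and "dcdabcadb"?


Comparing "acccbbdbb" and "dcdabcadb" position by position:
  Position 0: 'a' vs 'd' => differ
  Position 1: 'c' vs 'c' => same
  Position 2: 'c' vs 'd' => differ
  Position 3: 'c' vs 'a' => differ
  Position 4: 'b' vs 'b' => same
  Position 5: 'b' vs 'c' => differ
  Position 6: 'd' vs 'a' => differ
  Position 7: 'b' vs 'd' => differ
  Position 8: 'b' vs 'b' => same
Total differences (Hamming distance): 6

6


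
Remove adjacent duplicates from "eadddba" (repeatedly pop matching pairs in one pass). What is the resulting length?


Input: eadddba
Stack-based adjacent duplicate removal:
  Read 'e': push. Stack: e
  Read 'a': push. Stack: ea
  Read 'd': push. Stack: ead
  Read 'd': matches stack top 'd' => pop. Stack: ea
  Read 'd': push. Stack: ead
  Read 'b': push. Stack: eadb
  Read 'a': push. Stack: eadba
Final stack: "eadba" (length 5)

5


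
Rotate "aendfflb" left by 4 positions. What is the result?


Input: "aendfflb", rotate left by 4
First 4 characters: "aend"
Remaining characters: "fflb"
Concatenate remaining + first: "fflb" + "aend" = "fflbaend"

fflbaend


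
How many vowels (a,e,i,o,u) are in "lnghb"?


Input: lnghb
Checking each character:
  'l' at position 0: consonant
  'n' at position 1: consonant
  'g' at position 2: consonant
  'h' at position 3: consonant
  'b' at position 4: consonant
Total vowels: 0

0


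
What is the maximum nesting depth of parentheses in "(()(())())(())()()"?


Input: "(()(())())(())()()"
Tracking depth:
  Position 0 '(': depth becomes 1
  Position 1 '(': depth becomes 2
  Position 2 ')': depth becomes 1
  Position 3 '(': depth becomes 2
  Position 4 '(': depth becomes 3
  Position 5 ')': depth becomes 2
  Position 6 ')': depth becomes 1
  Position 7 '(': depth becomes 2
  Position 8 ')': depth becomes 1
  Position 9 ')': depth becomes 0
  Position 10 '(': depth becomes 1
  Position 11 '(': depth becomes 2
  Position 12 ')': depth becomes 1
  Position 13 ')': depth becomes 0
  Position 14 '(': depth becomes 1
  Position 15 ')': depth becomes 0
  Position 16 '(': depth becomes 1
  Position 17 ')': depth becomes 0
Maximum depth reached: 3

3


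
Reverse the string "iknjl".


Input: iknjl
Reading characters right to left:
  Position 4: 'l'
  Position 3: 'j'
  Position 2: 'n'
  Position 1: 'k'
  Position 0: 'i'
Reversed: ljnki

ljnki


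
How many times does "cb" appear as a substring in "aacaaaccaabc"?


Searching for "cb" in "aacaaaccaabc"
Scanning each position:
  Position 0: "aa" => no
  Position 1: "ac" => no
  Position 2: "ca" => no
  Position 3: "aa" => no
  Position 4: "aa" => no
  Position 5: "ac" => no
  Position 6: "cc" => no
  Position 7: "ca" => no
  Position 8: "aa" => no
  Position 9: "ab" => no
  Position 10: "bc" => no
Total occurrences: 0

0


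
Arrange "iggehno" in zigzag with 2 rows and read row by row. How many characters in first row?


Zigzag "iggehno" into 2 rows:
Placing characters:
  'i' => row 0
  'g' => row 1
  'g' => row 0
  'e' => row 1
  'h' => row 0
  'n' => row 1
  'o' => row 0
Rows:
  Row 0: "igho"
  Row 1: "gen"
First row length: 4

4


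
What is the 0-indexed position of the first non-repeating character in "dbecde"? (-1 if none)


Input: dbecde
Character frequencies:
  'b': 1
  'c': 1
  'd': 2
  'e': 2
Scanning left to right for freq == 1:
  Position 0 ('d'): freq=2, skip
  Position 1 ('b'): unique! => answer = 1

1


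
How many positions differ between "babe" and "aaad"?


Comparing "babe" and "aaad" position by position:
  Position 0: 'b' vs 'a' => DIFFER
  Position 1: 'a' vs 'a' => same
  Position 2: 'b' vs 'a' => DIFFER
  Position 3: 'e' vs 'd' => DIFFER
Positions that differ: 3

3


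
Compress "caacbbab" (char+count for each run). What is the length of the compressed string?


Input: caacbbab
Runs:
  'c' x 1 => "c1"
  'a' x 2 => "a2"
  'c' x 1 => "c1"
  'b' x 2 => "b2"
  'a' x 1 => "a1"
  'b' x 1 => "b1"
Compressed: "c1a2c1b2a1b1"
Compressed length: 12

12


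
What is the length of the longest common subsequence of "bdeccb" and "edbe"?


LCS of "bdeccb" and "edbe"
DP table:
           e    d    b    e
      0    0    0    0    0
  b   0    0    0    1    1
  d   0    0    1    1    1
  e   0    1    1    1    2
  c   0    1    1    1    2
  c   0    1    1    1    2
  b   0    1    1    2    2
LCS length = dp[6][4] = 2

2


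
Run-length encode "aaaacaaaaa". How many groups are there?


Input: aaaacaaaaa
Scanning for consecutive runs:
  Group 1: 'a' x 4 (positions 0-3)
  Group 2: 'c' x 1 (positions 4-4)
  Group 3: 'a' x 5 (positions 5-9)
Total groups: 3

3


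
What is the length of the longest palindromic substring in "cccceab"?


Input: "cccceab"
Checking substrings for palindromes:
  [0:4] "cccc" (len 4) => palindrome
  [0:3] "ccc" (len 3) => palindrome
  [1:4] "ccc" (len 3) => palindrome
  [0:2] "cc" (len 2) => palindrome
  [1:3] "cc" (len 2) => palindrome
  [2:4] "cc" (len 2) => palindrome
Longest palindromic substring: "cccc" with length 4

4


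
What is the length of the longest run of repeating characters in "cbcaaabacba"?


Input: "cbcaaabacba"
Scanning for longest run:
  Position 1 ('b'): new char, reset run to 1
  Position 2 ('c'): new char, reset run to 1
  Position 3 ('a'): new char, reset run to 1
  Position 4 ('a'): continues run of 'a', length=2
  Position 5 ('a'): continues run of 'a', length=3
  Position 6 ('b'): new char, reset run to 1
  Position 7 ('a'): new char, reset run to 1
  Position 8 ('c'): new char, reset run to 1
  Position 9 ('b'): new char, reset run to 1
  Position 10 ('a'): new char, reset run to 1
Longest run: 'a' with length 3

3


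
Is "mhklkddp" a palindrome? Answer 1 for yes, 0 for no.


Input: mhklkddp
Reversed: pddklkhm
  Compare pos 0 ('m') with pos 7 ('p'): MISMATCH
  Compare pos 1 ('h') with pos 6 ('d'): MISMATCH
  Compare pos 2 ('k') with pos 5 ('d'): MISMATCH
  Compare pos 3 ('l') with pos 4 ('k'): MISMATCH
Result: not a palindrome

0


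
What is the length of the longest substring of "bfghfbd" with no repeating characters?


Input: "bfghfbd"
Sliding window (track last position of each char):
  Position 0 ('b'): window [0,0] length 1 -- new best
  Position 1 ('f'): window [0,1] length 2 -- new best
  Position 2 ('g'): window [0,2] length 3 -- new best
  Position 3 ('h'): window [0,3] length 4 -- new best
  Position 4 ('f'): repeat (last at 1), move window start to 2
  Position 4 ('f'): window [2,4] length 3
  Position 5 ('b'): window [2,5] length 4
  Position 6 ('d'): window [2,6] length 5 -- new best
Longest substring with no repeats: "ghfbd" with length 5

5


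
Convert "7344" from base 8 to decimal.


Input: "7344" in base 8
Positional expansion:
  Digit '7' (value 7) x 8^3 = 3584
  Digit '3' (value 3) x 8^2 = 192
  Digit '4' (value 4) x 8^1 = 32
  Digit '4' (value 4) x 8^0 = 4
Sum = 3812

3812


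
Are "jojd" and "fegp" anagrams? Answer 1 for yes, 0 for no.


Strings: "jojd", "fegp"
Sorted first:  djjo
Sorted second: efgp
Differ at position 0: 'd' vs 'e' => not anagrams

0


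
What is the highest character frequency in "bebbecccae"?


Input: bebbecccae
Character counts:
  'a': 1
  'b': 3
  'c': 3
  'e': 3
Maximum frequency: 3

3


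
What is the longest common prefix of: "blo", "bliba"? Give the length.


Words: blo, bliba
  Position 0: all 'b' => match
  Position 1: all 'l' => match
  Position 2: ('o', 'i') => mismatch, stop
LCP = "bl" (length 2)

2


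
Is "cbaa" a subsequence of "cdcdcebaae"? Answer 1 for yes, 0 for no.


Check if "cbaa" is a subsequence of "cdcdcebaae"
Greedy scan:
  Position 0 ('c'): matches sub[0] = 'c'
  Position 1 ('d'): no match needed
  Position 2 ('c'): no match needed
  Position 3 ('d'): no match needed
  Position 4 ('c'): no match needed
  Position 5 ('e'): no match needed
  Position 6 ('b'): matches sub[1] = 'b'
  Position 7 ('a'): matches sub[2] = 'a'
  Position 8 ('a'): matches sub[3] = 'a'
  Position 9 ('e'): no match needed
All 4 characters matched => is a subsequence

1


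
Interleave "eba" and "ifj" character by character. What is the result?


Interleaving "eba" and "ifj":
  Position 0: 'e' from first, 'i' from second => "ei"
  Position 1: 'b' from first, 'f' from second => "bf"
  Position 2: 'a' from first, 'j' from second => "aj"
Result: eibfaj

eibfaj


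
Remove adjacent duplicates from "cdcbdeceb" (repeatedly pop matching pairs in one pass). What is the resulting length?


Input: cdcbdeceb
Stack-based adjacent duplicate removal:
  Read 'c': push. Stack: c
  Read 'd': push. Stack: cd
  Read 'c': push. Stack: cdc
  Read 'b': push. Stack: cdcb
  Read 'd': push. Stack: cdcbd
  Read 'e': push. Stack: cdcbde
  Read 'c': push. Stack: cdcbdec
  Read 'e': push. Stack: cdcbdece
  Read 'b': push. Stack: cdcbdeceb
Final stack: "cdcbdeceb" (length 9)

9


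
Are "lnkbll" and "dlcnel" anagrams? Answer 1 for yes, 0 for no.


Strings: "lnkbll", "dlcnel"
Sorted first:  bkllln
Sorted second: cdelln
Differ at position 0: 'b' vs 'c' => not anagrams

0


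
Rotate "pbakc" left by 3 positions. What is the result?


Input: "pbakc", rotate left by 3
First 3 characters: "pba"
Remaining characters: "kc"
Concatenate remaining + first: "kc" + "pba" = "kcpba"

kcpba


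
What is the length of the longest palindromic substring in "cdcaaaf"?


Input: "cdcaaaf"
Checking substrings for palindromes:
  [0:3] "cdc" (len 3) => palindrome
  [3:6] "aaa" (len 3) => palindrome
  [3:5] "aa" (len 2) => palindrome
  [4:6] "aa" (len 2) => palindrome
Longest palindromic substring: "cdc" with length 3

3


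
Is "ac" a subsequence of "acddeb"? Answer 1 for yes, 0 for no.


Check if "ac" is a subsequence of "acddeb"
Greedy scan:
  Position 0 ('a'): matches sub[0] = 'a'
  Position 1 ('c'): matches sub[1] = 'c'
  Position 2 ('d'): no match needed
  Position 3 ('d'): no match needed
  Position 4 ('e'): no match needed
  Position 5 ('b'): no match needed
All 2 characters matched => is a subsequence

1


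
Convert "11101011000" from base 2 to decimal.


Input: "11101011000" in base 2
Positional expansion:
  Digit '1' (value 1) x 2^10 = 1024
  Digit '1' (value 1) x 2^9 = 512
  Digit '1' (value 1) x 2^8 = 256
  Digit '0' (value 0) x 2^7 = 0
  Digit '1' (value 1) x 2^6 = 64
  Digit '0' (value 0) x 2^5 = 0
  Digit '1' (value 1) x 2^4 = 16
  Digit '1' (value 1) x 2^3 = 8
  Digit '0' (value 0) x 2^2 = 0
  Digit '0' (value 0) x 2^1 = 0
  Digit '0' (value 0) x 2^0 = 0
Sum = 1880

1880


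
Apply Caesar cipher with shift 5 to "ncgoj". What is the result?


Caesar cipher: shift "ncgoj" by 5
  'n' (pos 13) + 5 = pos 18 = 's'
  'c' (pos 2) + 5 = pos 7 = 'h'
  'g' (pos 6) + 5 = pos 11 = 'l'
  'o' (pos 14) + 5 = pos 19 = 't'
  'j' (pos 9) + 5 = pos 14 = 'o'
Result: shlto

shlto


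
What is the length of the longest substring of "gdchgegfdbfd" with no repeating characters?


Input: "gdchgegfdbfd"
Sliding window (track last position of each char):
  Position 0 ('g'): window [0,0] length 1 -- new best
  Position 1 ('d'): window [0,1] length 2 -- new best
  Position 2 ('c'): window [0,2] length 3 -- new best
  Position 3 ('h'): window [0,3] length 4 -- new best
  Position 4 ('g'): repeat (last at 0), move window start to 1
  Position 4 ('g'): window [1,4] length 4
  Position 5 ('e'): window [1,5] length 5 -- new best
  Position 6 ('g'): repeat (last at 4), move window start to 5
  Position 6 ('g'): window [5,6] length 2
  Position 7 ('f'): window [5,7] length 3
  Position 8 ('d'): window [5,8] length 4
  Position 9 ('b'): window [5,9] length 5
  Position 10 ('f'): repeat (last at 7), move window start to 8
  Position 10 ('f'): window [8,10] length 3
  Position 11 ('d'): repeat (last at 8), move window start to 9
  Position 11 ('d'): window [9,11] length 3
Longest substring with no repeats: "dchge" with length 5

5


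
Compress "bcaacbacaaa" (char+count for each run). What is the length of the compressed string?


Input: bcaacbacaaa
Runs:
  'b' x 1 => "b1"
  'c' x 1 => "c1"
  'a' x 2 => "a2"
  'c' x 1 => "c1"
  'b' x 1 => "b1"
  'a' x 1 => "a1"
  'c' x 1 => "c1"
  'a' x 3 => "a3"
Compressed: "b1c1a2c1b1a1c1a3"
Compressed length: 16

16
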